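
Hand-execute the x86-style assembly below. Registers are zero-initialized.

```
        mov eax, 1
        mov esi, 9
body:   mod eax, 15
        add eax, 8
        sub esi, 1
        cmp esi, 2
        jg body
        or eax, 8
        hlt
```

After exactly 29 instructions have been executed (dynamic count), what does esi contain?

after mov eax, 1: eax=1
after mov esi, 9: esi=9
after mod eax, 15: eax=1%15=1
after add eax, 8: eax=1+8=9
after sub esi, 1: esi=9-1=8
cmp esi, 2  (cmp 8,2)
jg body: taken
after mod eax, 15: eax=9%15=9
after add eax, 8: eax=9+8=17
after sub esi, 1: esi=8-1=7
cmp esi, 2  (cmp 7,2)
jg body: taken
after mod eax, 15: eax=17%15=2
after add eax, 8: eax=2+8=10
after sub esi, 1: esi=7-1=6
cmp esi, 2  (cmp 6,2)
jg body: taken
after mod eax, 15: eax=10%15=10
after add eax, 8: eax=10+8=18
after sub esi, 1: esi=6-1=5
cmp esi, 2  (cmp 5,2)
jg body: taken
after mod eax, 15: eax=18%15=3
after add eax, 8: eax=3+8=11
after sub esi, 1: esi=5-1=4
cmp esi, 2  (cmp 4,2)
jg body: taken
after mod eax, 15: eax=11%15=11
after add eax, 8: eax=11+8=19
After step 29: esi = 4.

4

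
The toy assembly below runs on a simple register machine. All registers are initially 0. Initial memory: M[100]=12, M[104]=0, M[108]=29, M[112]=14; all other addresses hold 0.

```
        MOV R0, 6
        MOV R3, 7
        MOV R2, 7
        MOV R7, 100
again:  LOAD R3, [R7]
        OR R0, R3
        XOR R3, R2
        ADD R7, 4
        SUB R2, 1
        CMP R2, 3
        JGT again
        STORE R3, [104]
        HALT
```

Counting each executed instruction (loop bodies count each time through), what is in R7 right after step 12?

MOV R0, 6 → R0=6
MOV R3, 7 → R3=7
MOV R2, 7 → R2=7
MOV R7, 100 → R7=100
LOAD R3, [R7] → R3=M[100]=12
OR R0, R3 → R0=6|12=14
XOR R3, R2 → R3=12^7=11
ADD R7, 4 → R7=100+4=104
SUB R2, 1 → R2=7-1=6
CMP R2, 3  (cmp 6,3)
JGT again: taken
LOAD R3, [R7] → R3=M[104]=0
After step 12: R7 = 104.

104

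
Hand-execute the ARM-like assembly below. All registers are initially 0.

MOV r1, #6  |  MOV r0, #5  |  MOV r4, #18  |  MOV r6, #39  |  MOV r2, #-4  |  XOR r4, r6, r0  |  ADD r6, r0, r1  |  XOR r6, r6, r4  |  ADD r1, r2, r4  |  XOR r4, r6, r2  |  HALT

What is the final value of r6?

41

r1=6
r0=5
r4=18
r6=39
r2=-4
r4=39^5=34
r6=5+6=11
r6=11^34=41
r1=(-4)+34=30
r4=41^(-4)=-43
halt.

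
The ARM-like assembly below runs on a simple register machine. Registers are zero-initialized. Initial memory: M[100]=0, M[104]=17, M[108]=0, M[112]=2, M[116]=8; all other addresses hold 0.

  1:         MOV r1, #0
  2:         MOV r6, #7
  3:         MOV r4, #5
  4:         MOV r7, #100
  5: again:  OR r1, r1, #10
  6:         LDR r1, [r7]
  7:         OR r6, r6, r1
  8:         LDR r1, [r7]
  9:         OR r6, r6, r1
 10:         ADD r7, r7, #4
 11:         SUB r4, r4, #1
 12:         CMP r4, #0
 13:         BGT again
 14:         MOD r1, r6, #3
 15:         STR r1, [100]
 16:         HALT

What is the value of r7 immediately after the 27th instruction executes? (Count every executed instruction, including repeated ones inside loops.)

MOV r1, #0 → r1=0
MOV r6, #7 → r6=7
MOV r4, #5 → r4=5
MOV r7, #100 → r7=100
OR r1, r1, #10 → r1=0|10=10
LDR r1, [r7] → r1=M[100]=0
OR r6, r6, r1 → r6=7|0=7
LDR r1, [r7] → r1=M[100]=0
OR r6, r6, r1 → r6=7|0=7
ADD r7, r7, #4 → r7=100+4=104
SUB r4, r4, #1 → r4=5-1=4
CMP r4, #0  (cmp 4,0)
BGT again: taken
OR r1, r1, #10 → r1=0|10=10
LDR r1, [r7] → r1=M[104]=17
OR r6, r6, r1 → r6=7|17=23
LDR r1, [r7] → r1=M[104]=17
OR r6, r6, r1 → r6=23|17=23
ADD r7, r7, #4 → r7=104+4=108
SUB r4, r4, #1 → r4=4-1=3
CMP r4, #0  (cmp 3,0)
BGT again: taken
OR r1, r1, #10 → r1=17|10=27
LDR r1, [r7] → r1=M[108]=0
OR r6, r6, r1 → r6=23|0=23
LDR r1, [r7] → r1=M[108]=0
OR r6, r6, r1 → r6=23|0=23
After step 27: r7 = 108.

108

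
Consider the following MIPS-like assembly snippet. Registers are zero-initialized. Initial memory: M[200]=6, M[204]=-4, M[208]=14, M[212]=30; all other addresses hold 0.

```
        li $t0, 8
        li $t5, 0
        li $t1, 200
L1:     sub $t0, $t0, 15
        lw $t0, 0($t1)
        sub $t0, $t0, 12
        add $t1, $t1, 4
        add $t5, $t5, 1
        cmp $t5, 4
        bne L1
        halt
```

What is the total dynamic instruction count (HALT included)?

after li $t0, 8: $t0=8
after li $t5, 0: $t5=0
after li $t1, 200: $t1=200
after sub $t0, $t0, 15: $t0=8-15=-7
after lw $t0, 0($t1): $t0=M[200]=6
after sub $t0, $t0, 12: $t0=6-12=-6
after add $t1, $t1, 4: $t1=200+4=204
after add $t5, $t5, 1: $t5=0+1=1
cmp $t5, 4  (cmp 1,4)
bne L1: taken
after sub $t0, $t0, 15: $t0=(-6)-15=-21
after lw $t0, 0($t1): $t0=M[204]=-4
after sub $t0, $t0, 12: $t0=(-4)-12=-16
after add $t1, $t1, 4: $t1=204+4=208
after add $t5, $t5, 1: $t5=1+1=2
cmp $t5, 4  (cmp 2,4)
bne L1: taken
after sub $t0, $t0, 15: $t0=(-16)-15=-31
after lw $t0, 0($t1): $t0=M[208]=14
after sub $t0, $t0, 12: $t0=14-12=2
after add $t1, $t1, 4: $t1=208+4=212
after add $t5, $t5, 1: $t5=2+1=3
cmp $t5, 4  (cmp 3,4)
bne L1: taken
after sub $t0, $t0, 15: $t0=2-15=-13
after lw $t0, 0($t1): $t0=M[212]=30
after sub $t0, $t0, 12: $t0=30-12=18
after add $t1, $t1, 4: $t1=212+4=216
after add $t5, $t5, 1: $t5=3+1=4
cmp $t5, 4  (cmp 4,4)
bne L1: not taken
halt.
Total executed instructions: 32.

32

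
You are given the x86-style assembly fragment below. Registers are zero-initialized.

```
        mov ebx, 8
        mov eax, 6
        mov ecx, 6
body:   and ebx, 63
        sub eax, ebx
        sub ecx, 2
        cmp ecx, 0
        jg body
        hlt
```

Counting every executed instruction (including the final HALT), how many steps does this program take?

ebx=8
eax=6
ecx=6
ebx=8&63=8
eax=6-8=-2
ecx=6-2=4
cmp ecx, 0  (cmp 4,0)
jg body: taken
ebx=8&63=8
eax=(-2)-8=-10
ecx=4-2=2
cmp ecx, 0  (cmp 2,0)
jg body: taken
ebx=8&63=8
eax=(-10)-8=-18
ecx=2-2=0
cmp ecx, 0  (cmp 0,0)
jg body: not taken
halt.
Total executed instructions: 19.

19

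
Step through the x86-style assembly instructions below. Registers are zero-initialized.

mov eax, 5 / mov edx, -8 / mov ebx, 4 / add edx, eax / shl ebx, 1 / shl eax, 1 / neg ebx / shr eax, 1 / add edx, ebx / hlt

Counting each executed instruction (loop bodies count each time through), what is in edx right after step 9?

-11

eax=5
edx=-8
ebx=4
edx=(-8)+5=-3
ebx=4<<1=8
eax=5<<1=10
ebx=-(8)=-8
eax=10>>1=5
edx=(-3)+(-8)=-11
After step 9: edx = -11.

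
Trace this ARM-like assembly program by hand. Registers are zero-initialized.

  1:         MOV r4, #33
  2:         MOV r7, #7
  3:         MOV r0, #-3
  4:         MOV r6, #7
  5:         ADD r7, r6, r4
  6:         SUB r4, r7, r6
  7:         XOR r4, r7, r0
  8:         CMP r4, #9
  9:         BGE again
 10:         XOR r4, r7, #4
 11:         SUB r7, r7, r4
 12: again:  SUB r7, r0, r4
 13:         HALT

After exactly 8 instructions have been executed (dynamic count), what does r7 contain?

r4=33
r7=7
r0=-3
r6=7
r7=7+33=40
r4=40-7=33
r4=40^(-3)=-43
CMP r4, #9  (cmp -43,9)
After step 8: r7 = 40.

40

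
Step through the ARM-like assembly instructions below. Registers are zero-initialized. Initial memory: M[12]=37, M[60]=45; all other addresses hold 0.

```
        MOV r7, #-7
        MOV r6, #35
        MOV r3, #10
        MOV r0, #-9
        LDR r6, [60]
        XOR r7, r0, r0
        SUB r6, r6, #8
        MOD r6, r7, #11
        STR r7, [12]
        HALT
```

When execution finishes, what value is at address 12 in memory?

after MOV r7, #-7: r7=-7
after MOV r6, #35: r6=35
after MOV r3, #10: r3=10
after MOV r0, #-9: r0=-9
after LDR r6, [60]: r6=M[60]=45
after XOR r7, r0, r0: r7=(-9)^(-9)=0
after SUB r6, r6, #8: r6=45-8=37
after MOD r6, r7, #11: r6=0%11=0
STR r7, [12] → M[12]=0
halt.

0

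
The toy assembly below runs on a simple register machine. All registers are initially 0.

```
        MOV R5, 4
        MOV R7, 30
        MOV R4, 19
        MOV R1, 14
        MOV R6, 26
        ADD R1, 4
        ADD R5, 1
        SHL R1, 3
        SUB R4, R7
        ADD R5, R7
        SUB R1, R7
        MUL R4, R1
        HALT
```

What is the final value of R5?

R5=4
R7=30
R4=19
R1=14
R6=26
R1=14+4=18
R5=4+1=5
R1=18<<3=144
R4=19-30=-11
R5=5+30=35
R1=144-30=114
R4=(-11)*114=-1254
halt.

35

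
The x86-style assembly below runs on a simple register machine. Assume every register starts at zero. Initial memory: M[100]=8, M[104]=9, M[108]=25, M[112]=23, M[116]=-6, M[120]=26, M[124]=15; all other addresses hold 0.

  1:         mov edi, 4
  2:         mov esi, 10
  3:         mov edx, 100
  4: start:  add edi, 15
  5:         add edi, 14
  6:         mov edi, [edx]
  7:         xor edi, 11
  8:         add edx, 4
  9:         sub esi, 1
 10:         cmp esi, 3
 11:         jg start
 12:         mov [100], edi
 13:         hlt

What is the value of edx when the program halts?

after mov edi, 4: edi=4
after mov esi, 10: esi=10
after mov edx, 100: edx=100
after add edi, 15: edi=4+15=19
after add edi, 14: edi=19+14=33
after mov edi, [edx]: edi=M[100]=8
after xor edi, 11: edi=8^11=3
after add edx, 4: edx=100+4=104
after sub esi, 1: esi=10-1=9
cmp esi, 3  (cmp 9,3)
jg start: taken
after add edi, 15: edi=3+15=18
after add edi, 14: edi=18+14=32
after mov edi, [edx]: edi=M[104]=9
after xor edi, 11: edi=9^11=2
after add edx, 4: edx=104+4=108
after sub esi, 1: esi=9-1=8
cmp esi, 3  (cmp 8,3)
jg start: taken
after add edi, 15: edi=2+15=17
after add edi, 14: edi=17+14=31
after mov edi, [edx]: edi=M[108]=25
after xor edi, 11: edi=25^11=18
after add edx, 4: edx=108+4=112
after sub esi, 1: esi=8-1=7
cmp esi, 3  (cmp 7,3)
jg start: taken
after add edi, 15: edi=18+15=33
after add edi, 14: edi=33+14=47
after mov edi, [edx]: edi=M[112]=23
after xor edi, 11: edi=23^11=28
after add edx, 4: edx=112+4=116
after sub esi, 1: esi=7-1=6
cmp esi, 3  (cmp 6,3)
jg start: taken
after add edi, 15: edi=28+15=43
after add edi, 14: edi=43+14=57
after mov edi, [edx]: edi=M[116]=-6
after xor edi, 11: edi=(-6)^11=-15
after add edx, 4: edx=116+4=120
after sub esi, 1: esi=6-1=5
cmp esi, 3  (cmp 5,3)
jg start: taken
after add edi, 15: edi=(-15)+15=0
after add edi, 14: edi=0+14=14
after mov edi, [edx]: edi=M[120]=26
after xor edi, 11: edi=26^11=17
after add edx, 4: edx=120+4=124
after sub esi, 1: esi=5-1=4
cmp esi, 3  (cmp 4,3)
jg start: taken
after add edi, 15: edi=17+15=32
after add edi, 14: edi=32+14=46
after mov edi, [edx]: edi=M[124]=15
after xor edi, 11: edi=15^11=4
after add edx, 4: edx=124+4=128
after sub esi, 1: esi=4-1=3
cmp esi, 3  (cmp 3,3)
jg start: not taken
mov [100], edi → M[100]=4
halt.

128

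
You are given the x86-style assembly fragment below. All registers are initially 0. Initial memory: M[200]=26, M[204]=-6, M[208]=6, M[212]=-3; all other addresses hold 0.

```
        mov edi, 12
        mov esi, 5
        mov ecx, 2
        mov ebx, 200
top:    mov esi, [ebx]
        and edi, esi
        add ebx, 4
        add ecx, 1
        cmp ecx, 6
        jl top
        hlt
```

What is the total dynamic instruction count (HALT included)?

edi=12
esi=5
ecx=2
ebx=200
esi=M[200]=26
edi=12&26=8
ebx=200+4=204
ecx=2+1=3
cmp ecx, 6  (cmp 3,6)
jl top: taken
esi=M[204]=-6
edi=8&(-6)=8
ebx=204+4=208
ecx=3+1=4
cmp ecx, 6  (cmp 4,6)
jl top: taken
esi=M[208]=6
edi=8&6=0
ebx=208+4=212
ecx=4+1=5
cmp ecx, 6  (cmp 5,6)
jl top: taken
esi=M[212]=-3
edi=0&(-3)=0
ebx=212+4=216
ecx=5+1=6
cmp ecx, 6  (cmp 6,6)
jl top: not taken
halt.
Total executed instructions: 29.

29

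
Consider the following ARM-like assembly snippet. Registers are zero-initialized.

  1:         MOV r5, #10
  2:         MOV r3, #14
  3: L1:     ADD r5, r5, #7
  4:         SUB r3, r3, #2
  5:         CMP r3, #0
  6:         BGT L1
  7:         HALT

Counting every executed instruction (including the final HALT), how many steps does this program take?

31

after MOV r5, #10: r5=10
after MOV r3, #14: r3=14
after ADD r5, r5, #7: r5=10+7=17
after SUB r3, r3, #2: r3=14-2=12
CMP r3, #0  (cmp 12,0)
BGT L1: taken
after ADD r5, r5, #7: r5=17+7=24
after SUB r3, r3, #2: r3=12-2=10
CMP r3, #0  (cmp 10,0)
BGT L1: taken
after ADD r5, r5, #7: r5=24+7=31
after SUB r3, r3, #2: r3=10-2=8
CMP r3, #0  (cmp 8,0)
BGT L1: taken
after ADD r5, r5, #7: r5=31+7=38
after SUB r3, r3, #2: r3=8-2=6
CMP r3, #0  (cmp 6,0)
BGT L1: taken
after ADD r5, r5, #7: r5=38+7=45
after SUB r3, r3, #2: r3=6-2=4
CMP r3, #0  (cmp 4,0)
BGT L1: taken
after ADD r5, r5, #7: r5=45+7=52
after SUB r3, r3, #2: r3=4-2=2
CMP r3, #0  (cmp 2,0)
BGT L1: taken
after ADD r5, r5, #7: r5=52+7=59
after SUB r3, r3, #2: r3=2-2=0
CMP r3, #0  (cmp 0,0)
BGT L1: not taken
halt.
Total executed instructions: 31.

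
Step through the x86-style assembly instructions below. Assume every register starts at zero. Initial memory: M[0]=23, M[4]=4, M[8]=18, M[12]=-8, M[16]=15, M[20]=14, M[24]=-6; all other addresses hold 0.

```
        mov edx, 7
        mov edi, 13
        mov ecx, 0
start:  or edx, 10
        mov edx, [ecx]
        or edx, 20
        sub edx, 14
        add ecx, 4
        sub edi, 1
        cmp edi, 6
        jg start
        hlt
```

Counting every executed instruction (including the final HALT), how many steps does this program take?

60

mov edx, 7 → edx=7
mov edi, 13 → edi=13
mov ecx, 0 → ecx=0
or edx, 10 → edx=7|10=15
mov edx, [ecx] → edx=M[0]=23
or edx, 20 → edx=23|20=23
sub edx, 14 → edx=23-14=9
add ecx, 4 → ecx=0+4=4
sub edi, 1 → edi=13-1=12
cmp edi, 6  (cmp 12,6)
jg start: taken
or edx, 10 → edx=9|10=11
mov edx, [ecx] → edx=M[4]=4
or edx, 20 → edx=4|20=20
sub edx, 14 → edx=20-14=6
add ecx, 4 → ecx=4+4=8
sub edi, 1 → edi=12-1=11
cmp edi, 6  (cmp 11,6)
jg start: taken
or edx, 10 → edx=6|10=14
mov edx, [ecx] → edx=M[8]=18
or edx, 20 → edx=18|20=22
sub edx, 14 → edx=22-14=8
add ecx, 4 → ecx=8+4=12
sub edi, 1 → edi=11-1=10
cmp edi, 6  (cmp 10,6)
jg start: taken
or edx, 10 → edx=8|10=10
mov edx, [ecx] → edx=M[12]=-8
or edx, 20 → edx=(-8)|20=-4
sub edx, 14 → edx=(-4)-14=-18
add ecx, 4 → ecx=12+4=16
sub edi, 1 → edi=10-1=9
cmp edi, 6  (cmp 9,6)
jg start: taken
or edx, 10 → edx=(-18)|10=-18
mov edx, [ecx] → edx=M[16]=15
or edx, 20 → edx=15|20=31
sub edx, 14 → edx=31-14=17
add ecx, 4 → ecx=16+4=20
sub edi, 1 → edi=9-1=8
cmp edi, 6  (cmp 8,6)
jg start: taken
or edx, 10 → edx=17|10=27
mov edx, [ecx] → edx=M[20]=14
or edx, 20 → edx=14|20=30
sub edx, 14 → edx=30-14=16
add ecx, 4 → ecx=20+4=24
sub edi, 1 → edi=8-1=7
cmp edi, 6  (cmp 7,6)
jg start: taken
or edx, 10 → edx=16|10=26
mov edx, [ecx] → edx=M[24]=-6
or edx, 20 → edx=(-6)|20=-2
sub edx, 14 → edx=(-2)-14=-16
add ecx, 4 → ecx=24+4=28
sub edi, 1 → edi=7-1=6
cmp edi, 6  (cmp 6,6)
jg start: not taken
halt.
Total executed instructions: 60.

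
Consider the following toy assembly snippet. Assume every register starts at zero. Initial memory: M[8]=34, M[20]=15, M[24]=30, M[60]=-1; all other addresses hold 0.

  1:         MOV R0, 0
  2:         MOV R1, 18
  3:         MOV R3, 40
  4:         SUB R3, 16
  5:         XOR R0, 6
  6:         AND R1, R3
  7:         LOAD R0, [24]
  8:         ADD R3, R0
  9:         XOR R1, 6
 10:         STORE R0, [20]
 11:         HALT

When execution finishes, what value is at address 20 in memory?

30

after MOV R0, 0: R0=0
after MOV R1, 18: R1=18
after MOV R3, 40: R3=40
after SUB R3, 16: R3=40-16=24
after XOR R0, 6: R0=0^6=6
after AND R1, R3: R1=18&24=16
after LOAD R0, [24]: R0=M[24]=30
after ADD R3, R0: R3=24+30=54
after XOR R1, 6: R1=16^6=22
STORE R0, [20] → M[20]=30
halt.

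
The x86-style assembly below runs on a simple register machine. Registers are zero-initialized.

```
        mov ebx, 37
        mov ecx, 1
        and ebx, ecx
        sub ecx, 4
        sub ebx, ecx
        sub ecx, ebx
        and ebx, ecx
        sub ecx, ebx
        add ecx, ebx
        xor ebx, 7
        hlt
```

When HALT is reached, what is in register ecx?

after mov ebx, 37: ebx=37
after mov ecx, 1: ecx=1
after and ebx, ecx: ebx=37&1=1
after sub ecx, 4: ecx=1-4=-3
after sub ebx, ecx: ebx=1-(-3)=4
after sub ecx, ebx: ecx=(-3)-4=-7
after and ebx, ecx: ebx=4&(-7)=0
after sub ecx, ebx: ecx=(-7)-0=-7
after add ecx, ebx: ecx=(-7)+0=-7
after xor ebx, 7: ebx=0^7=7
halt.

-7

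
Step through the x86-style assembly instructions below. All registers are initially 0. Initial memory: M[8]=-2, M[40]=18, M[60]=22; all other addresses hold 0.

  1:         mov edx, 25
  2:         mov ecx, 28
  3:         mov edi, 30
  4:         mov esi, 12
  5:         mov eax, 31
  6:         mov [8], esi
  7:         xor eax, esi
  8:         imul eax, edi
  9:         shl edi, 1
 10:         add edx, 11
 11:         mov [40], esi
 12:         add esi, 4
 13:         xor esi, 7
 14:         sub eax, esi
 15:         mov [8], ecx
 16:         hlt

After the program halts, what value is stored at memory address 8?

edx=25
ecx=28
edi=30
esi=12
eax=31
mov [8], esi → M[8]=12
eax=31^12=19
eax=19*30=570
edi=30<<1=60
edx=25+11=36
mov [40], esi → M[40]=12
esi=12+4=16
esi=16^7=23
eax=570-23=547
mov [8], ecx → M[8]=28
halt.

28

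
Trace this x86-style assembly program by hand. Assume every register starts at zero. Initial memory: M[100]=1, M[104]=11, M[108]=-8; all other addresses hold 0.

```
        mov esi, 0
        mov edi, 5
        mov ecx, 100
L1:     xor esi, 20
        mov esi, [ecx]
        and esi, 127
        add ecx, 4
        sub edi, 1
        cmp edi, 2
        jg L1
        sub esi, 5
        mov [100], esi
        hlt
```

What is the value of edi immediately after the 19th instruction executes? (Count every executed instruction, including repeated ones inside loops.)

after mov esi, 0: esi=0
after mov edi, 5: edi=5
after mov ecx, 100: ecx=100
after xor esi, 20: esi=0^20=20
after mov esi, [ecx]: esi=M[100]=1
after and esi, 127: esi=1&127=1
after add ecx, 4: ecx=100+4=104
after sub edi, 1: edi=5-1=4
cmp edi, 2  (cmp 4,2)
jg L1: taken
after xor esi, 20: esi=1^20=21
after mov esi, [ecx]: esi=M[104]=11
after and esi, 127: esi=11&127=11
after add ecx, 4: ecx=104+4=108
after sub edi, 1: edi=4-1=3
cmp edi, 2  (cmp 3,2)
jg L1: taken
after xor esi, 20: esi=11^20=31
after mov esi, [ecx]: esi=M[108]=-8
After step 19: edi = 3.

3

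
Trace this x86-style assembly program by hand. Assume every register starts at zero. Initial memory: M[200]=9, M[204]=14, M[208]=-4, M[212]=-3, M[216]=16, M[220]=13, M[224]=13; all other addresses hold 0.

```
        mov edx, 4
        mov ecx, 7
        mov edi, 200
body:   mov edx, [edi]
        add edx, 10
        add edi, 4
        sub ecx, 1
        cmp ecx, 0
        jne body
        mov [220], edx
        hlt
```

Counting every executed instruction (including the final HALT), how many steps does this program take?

47

mov edx, 4 → edx=4
mov ecx, 7 → ecx=7
mov edi, 200 → edi=200
mov edx, [edi] → edx=M[200]=9
add edx, 10 → edx=9+10=19
add edi, 4 → edi=200+4=204
sub ecx, 1 → ecx=7-1=6
cmp ecx, 0  (cmp 6,0)
jne body: taken
mov edx, [edi] → edx=M[204]=14
add edx, 10 → edx=14+10=24
add edi, 4 → edi=204+4=208
sub ecx, 1 → ecx=6-1=5
cmp ecx, 0  (cmp 5,0)
jne body: taken
mov edx, [edi] → edx=M[208]=-4
add edx, 10 → edx=(-4)+10=6
add edi, 4 → edi=208+4=212
sub ecx, 1 → ecx=5-1=4
cmp ecx, 0  (cmp 4,0)
jne body: taken
mov edx, [edi] → edx=M[212]=-3
add edx, 10 → edx=(-3)+10=7
add edi, 4 → edi=212+4=216
sub ecx, 1 → ecx=4-1=3
cmp ecx, 0  (cmp 3,0)
jne body: taken
mov edx, [edi] → edx=M[216]=16
add edx, 10 → edx=16+10=26
add edi, 4 → edi=216+4=220
sub ecx, 1 → ecx=3-1=2
cmp ecx, 0  (cmp 2,0)
jne body: taken
mov edx, [edi] → edx=M[220]=13
add edx, 10 → edx=13+10=23
add edi, 4 → edi=220+4=224
sub ecx, 1 → ecx=2-1=1
cmp ecx, 0  (cmp 1,0)
jne body: taken
mov edx, [edi] → edx=M[224]=13
add edx, 10 → edx=13+10=23
add edi, 4 → edi=224+4=228
sub ecx, 1 → ecx=1-1=0
cmp ecx, 0  (cmp 0,0)
jne body: not taken
mov [220], edx → M[220]=23
halt.
Total executed instructions: 47.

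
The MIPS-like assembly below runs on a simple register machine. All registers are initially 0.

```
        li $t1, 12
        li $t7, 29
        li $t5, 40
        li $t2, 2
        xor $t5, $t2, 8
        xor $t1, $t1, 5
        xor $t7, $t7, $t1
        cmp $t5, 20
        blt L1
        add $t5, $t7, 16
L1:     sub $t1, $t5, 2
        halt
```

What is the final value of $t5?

li $t1, 12 → $t1=12
li $t7, 29 → $t7=29
li $t5, 40 → $t5=40
li $t2, 2 → $t2=2
xor $t5, $t2, 8 → $t5=2^8=10
xor $t1, $t1, 5 → $t1=12^5=9
xor $t7, $t7, $t1 → $t7=29^9=20
cmp $t5, 20  (cmp 10,20)
blt L1: taken
sub $t1, $t5, 2 → $t1=10-2=8
halt.

10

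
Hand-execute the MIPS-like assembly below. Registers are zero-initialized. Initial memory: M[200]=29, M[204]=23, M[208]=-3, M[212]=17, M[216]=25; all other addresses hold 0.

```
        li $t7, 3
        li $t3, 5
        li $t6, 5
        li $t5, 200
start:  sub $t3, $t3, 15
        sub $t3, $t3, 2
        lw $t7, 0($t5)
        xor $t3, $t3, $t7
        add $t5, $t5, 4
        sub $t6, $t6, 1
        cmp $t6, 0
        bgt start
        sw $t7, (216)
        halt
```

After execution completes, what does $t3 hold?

11

li $t7, 3 → $t7=3
li $t3, 5 → $t3=5
li $t6, 5 → $t6=5
li $t5, 200 → $t5=200
sub $t3, $t3, 15 → $t3=5-15=-10
sub $t3, $t3, 2 → $t3=(-10)-2=-12
lw $t7, 0($t5) → $t7=M[200]=29
xor $t3, $t3, $t7 → $t3=(-12)^29=-23
add $t5, $t5, 4 → $t5=200+4=204
sub $t6, $t6, 1 → $t6=5-1=4
cmp $t6, 0  (cmp 4,0)
bgt start: taken
sub $t3, $t3, 15 → $t3=(-23)-15=-38
sub $t3, $t3, 2 → $t3=(-38)-2=-40
lw $t7, 0($t5) → $t7=M[204]=23
xor $t3, $t3, $t7 → $t3=(-40)^23=-49
add $t5, $t5, 4 → $t5=204+4=208
sub $t6, $t6, 1 → $t6=4-1=3
cmp $t6, 0  (cmp 3,0)
bgt start: taken
sub $t3, $t3, 15 → $t3=(-49)-15=-64
sub $t3, $t3, 2 → $t3=(-64)-2=-66
lw $t7, 0($t5) → $t7=M[208]=-3
xor $t3, $t3, $t7 → $t3=(-66)^(-3)=67
add $t5, $t5, 4 → $t5=208+4=212
sub $t6, $t6, 1 → $t6=3-1=2
cmp $t6, 0  (cmp 2,0)
bgt start: taken
sub $t3, $t3, 15 → $t3=67-15=52
sub $t3, $t3, 2 → $t3=52-2=50
lw $t7, 0($t5) → $t7=M[212]=17
xor $t3, $t3, $t7 → $t3=50^17=35
add $t5, $t5, 4 → $t5=212+4=216
sub $t6, $t6, 1 → $t6=2-1=1
cmp $t6, 0  (cmp 1,0)
bgt start: taken
sub $t3, $t3, 15 → $t3=35-15=20
sub $t3, $t3, 2 → $t3=20-2=18
lw $t7, 0($t5) → $t7=M[216]=25
xor $t3, $t3, $t7 → $t3=18^25=11
add $t5, $t5, 4 → $t5=216+4=220
sub $t6, $t6, 1 → $t6=1-1=0
cmp $t6, 0  (cmp 0,0)
bgt start: not taken
sw $t7, (216) → M[216]=25
halt.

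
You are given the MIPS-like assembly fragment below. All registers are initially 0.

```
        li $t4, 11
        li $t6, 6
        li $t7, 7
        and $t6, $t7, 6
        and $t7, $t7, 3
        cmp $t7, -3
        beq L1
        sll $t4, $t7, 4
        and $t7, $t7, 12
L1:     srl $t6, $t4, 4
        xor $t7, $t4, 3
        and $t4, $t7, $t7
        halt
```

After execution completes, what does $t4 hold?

$t4=11
$t6=6
$t7=7
$t6=7&6=6
$t7=7&3=3
cmp $t7, -3  (cmp 3,-3)
beq L1: not taken
$t4=3<<4=48
$t7=3&12=0
$t6=48>>4=3
$t7=48^3=51
$t4=51&51=51
halt.

51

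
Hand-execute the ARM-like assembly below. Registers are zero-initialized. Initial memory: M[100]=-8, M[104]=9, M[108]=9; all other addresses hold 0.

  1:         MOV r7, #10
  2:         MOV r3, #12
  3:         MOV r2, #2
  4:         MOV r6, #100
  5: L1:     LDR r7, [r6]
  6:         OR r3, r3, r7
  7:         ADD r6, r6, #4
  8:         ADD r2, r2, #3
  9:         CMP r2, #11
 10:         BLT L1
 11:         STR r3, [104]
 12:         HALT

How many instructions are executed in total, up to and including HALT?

r7=10
r3=12
r2=2
r6=100
r7=M[100]=-8
r3=12|(-8)=-4
r6=100+4=104
r2=2+3=5
CMP r2, #11  (cmp 5,11)
BLT L1: taken
r7=M[104]=9
r3=(-4)|9=-3
r6=104+4=108
r2=5+3=8
CMP r2, #11  (cmp 8,11)
BLT L1: taken
r7=M[108]=9
r3=(-3)|9=-3
r6=108+4=112
r2=8+3=11
CMP r2, #11  (cmp 11,11)
BLT L1: not taken
STR r3, [104] → M[104]=-3
halt.
Total executed instructions: 24.

24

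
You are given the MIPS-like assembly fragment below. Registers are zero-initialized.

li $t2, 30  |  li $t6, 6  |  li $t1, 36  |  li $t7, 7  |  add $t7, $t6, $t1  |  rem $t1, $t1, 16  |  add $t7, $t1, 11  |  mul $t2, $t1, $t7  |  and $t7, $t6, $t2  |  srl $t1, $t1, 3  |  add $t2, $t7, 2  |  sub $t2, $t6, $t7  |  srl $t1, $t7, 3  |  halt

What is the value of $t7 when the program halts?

$t2=30
$t6=6
$t1=36
$t7=7
$t7=6+36=42
$t1=36%16=4
$t7=4+11=15
$t2=4*15=60
$t7=6&60=4
$t1=4>>3=0
$t2=4+2=6
$t2=6-4=2
$t1=4>>3=0
halt.

4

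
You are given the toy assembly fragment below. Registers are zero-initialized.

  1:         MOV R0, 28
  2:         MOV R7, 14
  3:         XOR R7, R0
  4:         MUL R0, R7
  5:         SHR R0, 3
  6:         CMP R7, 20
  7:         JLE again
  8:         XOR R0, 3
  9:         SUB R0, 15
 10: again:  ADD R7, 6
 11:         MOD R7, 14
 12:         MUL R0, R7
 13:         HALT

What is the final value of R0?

630

R0=28
R7=14
R7=14^28=18
R0=28*18=504
R0=504>>3=63
CMP R7, 20  (cmp 18,20)
JLE again: taken
R7=18+6=24
R7=24%14=10
R0=63*10=630
halt.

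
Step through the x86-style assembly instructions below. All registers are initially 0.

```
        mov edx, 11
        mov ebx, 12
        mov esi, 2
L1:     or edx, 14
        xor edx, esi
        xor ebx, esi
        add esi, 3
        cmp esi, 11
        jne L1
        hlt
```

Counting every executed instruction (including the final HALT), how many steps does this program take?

22

after mov edx, 11: edx=11
after mov ebx, 12: ebx=12
after mov esi, 2: esi=2
after or edx, 14: edx=11|14=15
after xor edx, esi: edx=15^2=13
after xor ebx, esi: ebx=12^2=14
after add esi, 3: esi=2+3=5
cmp esi, 11  (cmp 5,11)
jne L1: taken
after or edx, 14: edx=13|14=15
after xor edx, esi: edx=15^5=10
after xor ebx, esi: ebx=14^5=11
after add esi, 3: esi=5+3=8
cmp esi, 11  (cmp 8,11)
jne L1: taken
after or edx, 14: edx=10|14=14
after xor edx, esi: edx=14^8=6
after xor ebx, esi: ebx=11^8=3
after add esi, 3: esi=8+3=11
cmp esi, 11  (cmp 11,11)
jne L1: not taken
halt.
Total executed instructions: 22.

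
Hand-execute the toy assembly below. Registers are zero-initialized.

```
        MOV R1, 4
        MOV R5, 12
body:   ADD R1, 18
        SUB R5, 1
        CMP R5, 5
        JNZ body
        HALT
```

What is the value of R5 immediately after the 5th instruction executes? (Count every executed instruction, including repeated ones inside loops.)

11

R1=4
R5=12
R1=4+18=22
R5=12-1=11
CMP R5, 5  (cmp 11,5)
After step 5: R5 = 11.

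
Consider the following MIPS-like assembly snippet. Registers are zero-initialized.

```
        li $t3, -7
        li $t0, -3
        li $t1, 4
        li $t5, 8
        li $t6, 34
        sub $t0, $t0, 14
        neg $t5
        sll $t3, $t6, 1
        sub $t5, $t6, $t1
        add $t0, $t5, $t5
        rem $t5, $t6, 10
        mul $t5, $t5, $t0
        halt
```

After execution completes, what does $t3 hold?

after li $t3, -7: $t3=-7
after li $t0, -3: $t0=-3
after li $t1, 4: $t1=4
after li $t5, 8: $t5=8
after li $t6, 34: $t6=34
after sub $t0, $t0, 14: $t0=(-3)-14=-17
after neg $t5: $t5=-(8)=-8
after sll $t3, $t6, 1: $t3=34<<1=68
after sub $t5, $t6, $t1: $t5=34-4=30
after add $t0, $t5, $t5: $t0=30+30=60
after rem $t5, $t6, 10: $t5=34%10=4
after mul $t5, $t5, $t0: $t5=4*60=240
halt.

68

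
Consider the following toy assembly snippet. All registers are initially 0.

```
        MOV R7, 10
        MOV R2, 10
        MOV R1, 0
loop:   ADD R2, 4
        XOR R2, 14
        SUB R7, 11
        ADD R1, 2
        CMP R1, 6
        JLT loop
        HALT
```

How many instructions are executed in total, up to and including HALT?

22

MOV R7, 10 → R7=10
MOV R2, 10 → R2=10
MOV R1, 0 → R1=0
ADD R2, 4 → R2=10+4=14
XOR R2, 14 → R2=14^14=0
SUB R7, 11 → R7=10-11=-1
ADD R1, 2 → R1=0+2=2
CMP R1, 6  (cmp 2,6)
JLT loop: taken
ADD R2, 4 → R2=0+4=4
XOR R2, 14 → R2=4^14=10
SUB R7, 11 → R7=(-1)-11=-12
ADD R1, 2 → R1=2+2=4
CMP R1, 6  (cmp 4,6)
JLT loop: taken
ADD R2, 4 → R2=10+4=14
XOR R2, 14 → R2=14^14=0
SUB R7, 11 → R7=(-12)-11=-23
ADD R1, 2 → R1=4+2=6
CMP R1, 6  (cmp 6,6)
JLT loop: not taken
halt.
Total executed instructions: 22.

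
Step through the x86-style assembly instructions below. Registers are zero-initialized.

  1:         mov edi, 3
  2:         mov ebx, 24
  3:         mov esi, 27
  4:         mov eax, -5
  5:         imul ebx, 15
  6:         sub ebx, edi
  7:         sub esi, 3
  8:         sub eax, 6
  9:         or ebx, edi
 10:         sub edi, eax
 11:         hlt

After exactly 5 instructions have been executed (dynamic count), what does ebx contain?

360

mov edi, 3 → edi=3
mov ebx, 24 → ebx=24
mov esi, 27 → esi=27
mov eax, -5 → eax=-5
imul ebx, 15 → ebx=24*15=360
After step 5: ebx = 360.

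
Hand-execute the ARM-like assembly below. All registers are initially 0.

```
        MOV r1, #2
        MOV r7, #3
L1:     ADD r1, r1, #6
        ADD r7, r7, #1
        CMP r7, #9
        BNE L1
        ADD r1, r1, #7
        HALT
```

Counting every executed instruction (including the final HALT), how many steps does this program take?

r1=2
r7=3
r1=2+6=8
r7=3+1=4
CMP r7, #9  (cmp 4,9)
BNE L1: taken
r1=8+6=14
r7=4+1=5
CMP r7, #9  (cmp 5,9)
BNE L1: taken
r1=14+6=20
r7=5+1=6
CMP r7, #9  (cmp 6,9)
BNE L1: taken
r1=20+6=26
r7=6+1=7
CMP r7, #9  (cmp 7,9)
BNE L1: taken
r1=26+6=32
r7=7+1=8
CMP r7, #9  (cmp 8,9)
BNE L1: taken
r1=32+6=38
r7=8+1=9
CMP r7, #9  (cmp 9,9)
BNE L1: not taken
r1=38+7=45
halt.
Total executed instructions: 28.

28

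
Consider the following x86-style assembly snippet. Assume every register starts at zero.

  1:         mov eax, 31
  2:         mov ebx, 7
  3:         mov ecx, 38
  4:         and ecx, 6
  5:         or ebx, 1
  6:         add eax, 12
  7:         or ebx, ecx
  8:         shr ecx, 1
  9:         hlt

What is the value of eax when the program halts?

after mov eax, 31: eax=31
after mov ebx, 7: ebx=7
after mov ecx, 38: ecx=38
after and ecx, 6: ecx=38&6=6
after or ebx, 1: ebx=7|1=7
after add eax, 12: eax=31+12=43
after or ebx, ecx: ebx=7|6=7
after shr ecx, 1: ecx=6>>1=3
halt.

43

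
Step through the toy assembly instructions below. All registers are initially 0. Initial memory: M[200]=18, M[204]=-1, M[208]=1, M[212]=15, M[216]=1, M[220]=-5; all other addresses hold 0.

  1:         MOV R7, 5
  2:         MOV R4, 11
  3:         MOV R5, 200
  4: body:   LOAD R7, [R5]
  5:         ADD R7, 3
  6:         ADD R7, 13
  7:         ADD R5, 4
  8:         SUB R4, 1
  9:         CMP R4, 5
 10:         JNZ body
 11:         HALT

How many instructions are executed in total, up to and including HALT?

46

R7=5
R4=11
R5=200
R7=M[200]=18
R7=18+3=21
R7=21+13=34
R5=200+4=204
R4=11-1=10
CMP R4, 5  (cmp 10,5)
JNZ body: taken
R7=M[204]=-1
R7=(-1)+3=2
R7=2+13=15
R5=204+4=208
R4=10-1=9
CMP R4, 5  (cmp 9,5)
JNZ body: taken
R7=M[208]=1
R7=1+3=4
R7=4+13=17
R5=208+4=212
R4=9-1=8
CMP R4, 5  (cmp 8,5)
JNZ body: taken
R7=M[212]=15
R7=15+3=18
R7=18+13=31
R5=212+4=216
R4=8-1=7
CMP R4, 5  (cmp 7,5)
JNZ body: taken
R7=M[216]=1
R7=1+3=4
R7=4+13=17
R5=216+4=220
R4=7-1=6
CMP R4, 5  (cmp 6,5)
JNZ body: taken
R7=M[220]=-5
R7=(-5)+3=-2
R7=(-2)+13=11
R5=220+4=224
R4=6-1=5
CMP R4, 5  (cmp 5,5)
JNZ body: not taken
halt.
Total executed instructions: 46.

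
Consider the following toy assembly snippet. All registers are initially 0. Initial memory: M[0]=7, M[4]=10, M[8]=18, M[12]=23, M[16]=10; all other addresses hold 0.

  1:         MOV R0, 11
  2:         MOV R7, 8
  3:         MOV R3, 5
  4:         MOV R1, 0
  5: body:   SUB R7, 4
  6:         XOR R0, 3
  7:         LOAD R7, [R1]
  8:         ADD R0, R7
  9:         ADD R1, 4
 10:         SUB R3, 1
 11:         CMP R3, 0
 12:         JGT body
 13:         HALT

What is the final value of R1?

20

after MOV R0, 11: R0=11
after MOV R7, 8: R7=8
after MOV R3, 5: R3=5
after MOV R1, 0: R1=0
after SUB R7, 4: R7=8-4=4
after XOR R0, 3: R0=11^3=8
after LOAD R7, [R1]: R7=M[0]=7
after ADD R0, R7: R0=8+7=15
after ADD R1, 4: R1=0+4=4
after SUB R3, 1: R3=5-1=4
CMP R3, 0  (cmp 4,0)
JGT body: taken
after SUB R7, 4: R7=7-4=3
after XOR R0, 3: R0=15^3=12
after LOAD R7, [R1]: R7=M[4]=10
after ADD R0, R7: R0=12+10=22
after ADD R1, 4: R1=4+4=8
after SUB R3, 1: R3=4-1=3
CMP R3, 0  (cmp 3,0)
JGT body: taken
after SUB R7, 4: R7=10-4=6
after XOR R0, 3: R0=22^3=21
after LOAD R7, [R1]: R7=M[8]=18
after ADD R0, R7: R0=21+18=39
after ADD R1, 4: R1=8+4=12
after SUB R3, 1: R3=3-1=2
CMP R3, 0  (cmp 2,0)
JGT body: taken
after SUB R7, 4: R7=18-4=14
after XOR R0, 3: R0=39^3=36
after LOAD R7, [R1]: R7=M[12]=23
after ADD R0, R7: R0=36+23=59
after ADD R1, 4: R1=12+4=16
after SUB R3, 1: R3=2-1=1
CMP R3, 0  (cmp 1,0)
JGT body: taken
after SUB R7, 4: R7=23-4=19
after XOR R0, 3: R0=59^3=56
after LOAD R7, [R1]: R7=M[16]=10
after ADD R0, R7: R0=56+10=66
after ADD R1, 4: R1=16+4=20
after SUB R3, 1: R3=1-1=0
CMP R3, 0  (cmp 0,0)
JGT body: not taken
halt.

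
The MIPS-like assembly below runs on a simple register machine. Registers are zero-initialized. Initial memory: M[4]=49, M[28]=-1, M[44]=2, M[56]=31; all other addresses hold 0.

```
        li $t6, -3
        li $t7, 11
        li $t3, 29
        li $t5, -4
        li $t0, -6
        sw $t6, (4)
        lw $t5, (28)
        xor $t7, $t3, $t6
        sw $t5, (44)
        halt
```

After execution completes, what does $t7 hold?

-32

after li $t6, -3: $t6=-3
after li $t7, 11: $t7=11
after li $t3, 29: $t3=29
after li $t5, -4: $t5=-4
after li $t0, -6: $t0=-6
sw $t6, (4) → M[4]=-3
after lw $t5, (28): $t5=M[28]=-1
after xor $t7, $t3, $t6: $t7=29^(-3)=-32
sw $t5, (44) → M[44]=-1
halt.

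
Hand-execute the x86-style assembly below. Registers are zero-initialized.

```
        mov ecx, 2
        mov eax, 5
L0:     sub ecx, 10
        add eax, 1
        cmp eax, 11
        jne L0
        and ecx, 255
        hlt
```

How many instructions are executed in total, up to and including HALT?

mov ecx, 2 → ecx=2
mov eax, 5 → eax=5
sub ecx, 10 → ecx=2-10=-8
add eax, 1 → eax=5+1=6
cmp eax, 11  (cmp 6,11)
jne L0: taken
sub ecx, 10 → ecx=(-8)-10=-18
add eax, 1 → eax=6+1=7
cmp eax, 11  (cmp 7,11)
jne L0: taken
sub ecx, 10 → ecx=(-18)-10=-28
add eax, 1 → eax=7+1=8
cmp eax, 11  (cmp 8,11)
jne L0: taken
sub ecx, 10 → ecx=(-28)-10=-38
add eax, 1 → eax=8+1=9
cmp eax, 11  (cmp 9,11)
jne L0: taken
sub ecx, 10 → ecx=(-38)-10=-48
add eax, 1 → eax=9+1=10
cmp eax, 11  (cmp 10,11)
jne L0: taken
sub ecx, 10 → ecx=(-48)-10=-58
add eax, 1 → eax=10+1=11
cmp eax, 11  (cmp 11,11)
jne L0: not taken
and ecx, 255 → ecx=(-58)&255=198
halt.
Total executed instructions: 28.

28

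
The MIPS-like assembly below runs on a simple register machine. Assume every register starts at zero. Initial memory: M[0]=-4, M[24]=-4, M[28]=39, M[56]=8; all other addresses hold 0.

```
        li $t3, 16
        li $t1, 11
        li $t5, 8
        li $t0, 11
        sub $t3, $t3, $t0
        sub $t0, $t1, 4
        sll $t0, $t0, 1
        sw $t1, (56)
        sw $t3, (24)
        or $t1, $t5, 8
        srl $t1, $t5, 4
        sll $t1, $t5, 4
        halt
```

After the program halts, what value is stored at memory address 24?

li $t3, 16 → $t3=16
li $t1, 11 → $t1=11
li $t5, 8 → $t5=8
li $t0, 11 → $t0=11
sub $t3, $t3, $t0 → $t3=16-11=5
sub $t0, $t1, 4 → $t0=11-4=7
sll $t0, $t0, 1 → $t0=7<<1=14
sw $t1, (56) → M[56]=11
sw $t3, (24) → M[24]=5
or $t1, $t5, 8 → $t1=8|8=8
srl $t1, $t5, 4 → $t1=8>>4=0
sll $t1, $t5, 4 → $t1=8<<4=128
halt.

5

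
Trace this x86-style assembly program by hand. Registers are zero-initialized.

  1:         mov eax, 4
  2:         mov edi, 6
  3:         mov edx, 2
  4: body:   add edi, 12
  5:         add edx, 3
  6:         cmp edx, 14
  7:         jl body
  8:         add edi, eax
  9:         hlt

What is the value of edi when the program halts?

after mov eax, 4: eax=4
after mov edi, 6: edi=6
after mov edx, 2: edx=2
after add edi, 12: edi=6+12=18
after add edx, 3: edx=2+3=5
cmp edx, 14  (cmp 5,14)
jl body: taken
after add edi, 12: edi=18+12=30
after add edx, 3: edx=5+3=8
cmp edx, 14  (cmp 8,14)
jl body: taken
after add edi, 12: edi=30+12=42
after add edx, 3: edx=8+3=11
cmp edx, 14  (cmp 11,14)
jl body: taken
after add edi, 12: edi=42+12=54
after add edx, 3: edx=11+3=14
cmp edx, 14  (cmp 14,14)
jl body: not taken
after add edi, eax: edi=54+4=58
halt.

58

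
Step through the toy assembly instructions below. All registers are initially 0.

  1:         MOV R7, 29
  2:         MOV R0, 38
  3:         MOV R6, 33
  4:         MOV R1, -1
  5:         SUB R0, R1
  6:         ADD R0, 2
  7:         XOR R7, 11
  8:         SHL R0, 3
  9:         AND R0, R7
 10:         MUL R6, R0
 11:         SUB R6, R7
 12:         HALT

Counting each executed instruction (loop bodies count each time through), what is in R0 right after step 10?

after MOV R7, 29: R7=29
after MOV R0, 38: R0=38
after MOV R6, 33: R6=33
after MOV R1, -1: R1=-1
after SUB R0, R1: R0=38-(-1)=39
after ADD R0, 2: R0=39+2=41
after XOR R7, 11: R7=29^11=22
after SHL R0, 3: R0=41<<3=328
after AND R0, R7: R0=328&22=0
after MUL R6, R0: R6=33*0=0
After step 10: R0 = 0.

0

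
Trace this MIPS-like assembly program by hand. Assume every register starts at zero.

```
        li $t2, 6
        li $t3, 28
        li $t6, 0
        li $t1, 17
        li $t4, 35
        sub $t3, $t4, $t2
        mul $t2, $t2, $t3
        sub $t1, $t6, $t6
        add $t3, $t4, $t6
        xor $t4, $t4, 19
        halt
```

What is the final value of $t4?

48

li $t2, 6 → $t2=6
li $t3, 28 → $t3=28
li $t6, 0 → $t6=0
li $t1, 17 → $t1=17
li $t4, 35 → $t4=35
sub $t3, $t4, $t2 → $t3=35-6=29
mul $t2, $t2, $t3 → $t2=6*29=174
sub $t1, $t6, $t6 → $t1=0-0=0
add $t3, $t4, $t6 → $t3=35+0=35
xor $t4, $t4, 19 → $t4=35^19=48
halt.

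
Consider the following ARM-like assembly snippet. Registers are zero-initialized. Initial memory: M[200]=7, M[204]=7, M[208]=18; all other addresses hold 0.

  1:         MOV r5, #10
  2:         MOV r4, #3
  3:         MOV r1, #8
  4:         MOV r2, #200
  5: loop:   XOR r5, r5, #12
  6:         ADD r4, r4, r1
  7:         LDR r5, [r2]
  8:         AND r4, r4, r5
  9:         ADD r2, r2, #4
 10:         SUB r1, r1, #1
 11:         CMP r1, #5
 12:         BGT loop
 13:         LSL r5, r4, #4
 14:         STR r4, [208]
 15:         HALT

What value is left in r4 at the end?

r5=10
r4=3
r1=8
r2=200
r5=10^12=6
r4=3+8=11
r5=M[200]=7
r4=11&7=3
r2=200+4=204
r1=8-1=7
CMP r1, #5  (cmp 7,5)
BGT loop: taken
r5=7^12=11
r4=3+7=10
r5=M[204]=7
r4=10&7=2
r2=204+4=208
r1=7-1=6
CMP r1, #5  (cmp 6,5)
BGT loop: taken
r5=7^12=11
r4=2+6=8
r5=M[208]=18
r4=8&18=0
r2=208+4=212
r1=6-1=5
CMP r1, #5  (cmp 5,5)
BGT loop: not taken
r5=0<<4=0
STR r4, [208] → M[208]=0
halt.

0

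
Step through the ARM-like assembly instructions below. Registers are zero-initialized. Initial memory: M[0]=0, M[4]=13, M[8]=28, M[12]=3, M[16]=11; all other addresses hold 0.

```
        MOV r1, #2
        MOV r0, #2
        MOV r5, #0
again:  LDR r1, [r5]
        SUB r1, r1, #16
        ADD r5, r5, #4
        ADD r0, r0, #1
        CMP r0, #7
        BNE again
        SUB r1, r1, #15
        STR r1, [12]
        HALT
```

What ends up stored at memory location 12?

-20

MOV r1, #2 → r1=2
MOV r0, #2 → r0=2
MOV r5, #0 → r5=0
LDR r1, [r5] → r1=M[0]=0
SUB r1, r1, #16 → r1=0-16=-16
ADD r5, r5, #4 → r5=0+4=4
ADD r0, r0, #1 → r0=2+1=3
CMP r0, #7  (cmp 3,7)
BNE again: taken
LDR r1, [r5] → r1=M[4]=13
SUB r1, r1, #16 → r1=13-16=-3
ADD r5, r5, #4 → r5=4+4=8
ADD r0, r0, #1 → r0=3+1=4
CMP r0, #7  (cmp 4,7)
BNE again: taken
LDR r1, [r5] → r1=M[8]=28
SUB r1, r1, #16 → r1=28-16=12
ADD r5, r5, #4 → r5=8+4=12
ADD r0, r0, #1 → r0=4+1=5
CMP r0, #7  (cmp 5,7)
BNE again: taken
LDR r1, [r5] → r1=M[12]=3
SUB r1, r1, #16 → r1=3-16=-13
ADD r5, r5, #4 → r5=12+4=16
ADD r0, r0, #1 → r0=5+1=6
CMP r0, #7  (cmp 6,7)
BNE again: taken
LDR r1, [r5] → r1=M[16]=11
SUB r1, r1, #16 → r1=11-16=-5
ADD r5, r5, #4 → r5=16+4=20
ADD r0, r0, #1 → r0=6+1=7
CMP r0, #7  (cmp 7,7)
BNE again: not taken
SUB r1, r1, #15 → r1=(-5)-15=-20
STR r1, [12] → M[12]=-20
halt.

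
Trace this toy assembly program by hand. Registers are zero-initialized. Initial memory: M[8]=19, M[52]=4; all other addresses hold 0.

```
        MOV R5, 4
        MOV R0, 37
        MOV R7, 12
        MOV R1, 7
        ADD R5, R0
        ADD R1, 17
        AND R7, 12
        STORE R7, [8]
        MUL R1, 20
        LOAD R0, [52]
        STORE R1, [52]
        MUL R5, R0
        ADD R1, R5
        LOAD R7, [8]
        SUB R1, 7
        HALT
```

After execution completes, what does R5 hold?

164

after MOV R5, 4: R5=4
after MOV R0, 37: R0=37
after MOV R7, 12: R7=12
after MOV R1, 7: R1=7
after ADD R5, R0: R5=4+37=41
after ADD R1, 17: R1=7+17=24
after AND R7, 12: R7=12&12=12
STORE R7, [8] → M[8]=12
after MUL R1, 20: R1=24*20=480
after LOAD R0, [52]: R0=M[52]=4
STORE R1, [52] → M[52]=480
after MUL R5, R0: R5=41*4=164
after ADD R1, R5: R1=480+164=644
after LOAD R7, [8]: R7=M[8]=12
after SUB R1, 7: R1=644-7=637
halt.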